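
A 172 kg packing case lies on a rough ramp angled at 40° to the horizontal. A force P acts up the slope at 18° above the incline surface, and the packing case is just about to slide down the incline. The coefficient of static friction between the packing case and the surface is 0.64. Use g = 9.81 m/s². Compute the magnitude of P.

P ≈ 342 N

On the verge of sliding down the incline, friction equals μN and acts up the slope.
Perpendicular: N + P sin 18° = W cos 40° = 1293 N.
Along incline: P cos 18° + μN = W sin 40° with W sin 40° = 1085 N.
Solving the pair for P and N: P = 341.6 N, N = 1187 N (and f = μN = 759.7 N).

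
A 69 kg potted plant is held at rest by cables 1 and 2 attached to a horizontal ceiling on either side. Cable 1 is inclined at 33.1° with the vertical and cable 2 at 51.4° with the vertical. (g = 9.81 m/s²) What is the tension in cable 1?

Angles from the horizontal: cable 1 is 90° − 33.1° = 56.9°, cable 2 is 90° − 51.4° = 38.6°.
Weight W = 69 × 9.81 = 676.9 N acts straight down.
Horizontal: T_1 cos 56.9° = T_2 cos 38.6°  →  T_2 = 0.6988 T_1.
Vertical: T_1 sin 56.9° + T_2 sin 38.6° = 676.9.
Substituting the horizontal relation into the vertical equation gives 1.274 T_1 = 676.9, so T_1 = 531.5 N.

T_1 ≈ 531 N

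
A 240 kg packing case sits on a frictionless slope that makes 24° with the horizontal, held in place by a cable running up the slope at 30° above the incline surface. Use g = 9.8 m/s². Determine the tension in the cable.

Take axes along and perpendicular to the incline. Weight components: W sin 24° = 956.6 N down-slope, W cos 24° = 2149 N into the surface.
Along incline: T cos 30° = W sin 24° → T = 1105 N.
Perpendicular: N = W cos 24° − T sin 30° = 1596 N.

T ≈ 1100 N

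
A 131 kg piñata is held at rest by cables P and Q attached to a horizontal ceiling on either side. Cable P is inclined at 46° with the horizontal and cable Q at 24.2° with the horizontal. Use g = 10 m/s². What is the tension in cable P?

T_P ≈ 1270 N

Weight W = 131 × 10 = 1310 N acts straight down.
Horizontal: T_P cos 46° = T_Q cos 24.2°  →  T_Q = 0.7616 T_P.
Vertical: T_P sin 46° + T_Q sin 24.2° = 1310.
Substituting the horizontal relation into the vertical equation gives 1.032 T_P = 1310, so T_P = 1270 N.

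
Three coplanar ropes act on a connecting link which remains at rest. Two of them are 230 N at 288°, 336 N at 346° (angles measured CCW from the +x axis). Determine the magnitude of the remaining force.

Sum the known components: ΣF_x = 397.1 N, ΣF_y = -300 N.
For equilibrium the remaining force must supply (−ΣF_x, −ΣF_y) = (-397.1, 300) N.
Magnitude = √((-397.1)² + (300)²) = 497.7 N; direction = atan2(300, -397.1) = 142.9°.

F ≈ 498 N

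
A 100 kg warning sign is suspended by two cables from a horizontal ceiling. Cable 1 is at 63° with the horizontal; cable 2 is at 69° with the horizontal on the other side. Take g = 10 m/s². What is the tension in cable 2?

T_2 ≈ 611 N

Weight W = 100 × 10 = 1000 N acts straight down.
Horizontal: T_1 cos 63° = T_2 cos 69°  →  T_1 = 0.7894 T_2.
Vertical: T_1 sin 63° + T_2 sin 69° = 1000.
Substituting the horizontal relation into the vertical equation gives 1.637 T_2 = 1000, so T_2 = 610.9 N.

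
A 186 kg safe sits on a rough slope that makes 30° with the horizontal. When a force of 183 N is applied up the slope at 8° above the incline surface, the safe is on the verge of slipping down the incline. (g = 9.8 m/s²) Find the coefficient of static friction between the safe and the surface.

On the verge of sliding down the incline, friction is at its maximum μN and acts up the slope.
Perpendicular to incline: N = W cos 30° − P sin 8° = 1579 − 25.47 = 1553 N.
Along incline: P cos 8° + μN = W sin 30° → μ = (W sin 30° − P cos 8°) / N = 0.4701.

μ ≈ 0.470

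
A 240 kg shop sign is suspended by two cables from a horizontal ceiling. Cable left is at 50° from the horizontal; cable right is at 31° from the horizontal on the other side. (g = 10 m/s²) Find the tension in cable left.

T_left ≈ 2080 N

Weight W = 240 × 10 = 2400 N acts straight down.
Horizontal: T_left cos 50° = T_right cos 31°  →  T_right = 0.7499 T_left.
Vertical: T_left sin 50° + T_right sin 31° = 2400.
Substituting the horizontal relation into the vertical equation gives 1.152 T_left = 2400, so T_left = 2083 N.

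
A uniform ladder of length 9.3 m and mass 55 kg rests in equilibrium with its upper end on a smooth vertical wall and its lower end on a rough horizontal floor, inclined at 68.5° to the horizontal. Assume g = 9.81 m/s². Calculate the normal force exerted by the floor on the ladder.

N_floor ≈ 540 N

ΣF_y = 0: N_floor = 55×9.81 = 539.55 N.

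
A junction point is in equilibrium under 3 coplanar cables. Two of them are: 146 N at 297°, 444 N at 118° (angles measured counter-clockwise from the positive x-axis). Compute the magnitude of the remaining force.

F ≈ 298 N

Sum the known components: ΣF_x = -142.2 N, ΣF_y = 261.9 N.
For equilibrium the remaining force must supply (−ΣF_x, −ΣF_y) = (142.2, -261.9) N.
Magnitude = √((142.2)² + (-261.9)²) = 298 N; direction = atan2(-261.9, 142.2) = 298.5°.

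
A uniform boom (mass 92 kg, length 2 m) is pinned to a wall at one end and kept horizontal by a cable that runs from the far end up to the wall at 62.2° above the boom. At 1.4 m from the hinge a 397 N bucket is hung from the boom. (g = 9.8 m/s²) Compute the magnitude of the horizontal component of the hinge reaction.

Take torques about the hinge: T sin 62.2° · 2 = 92×9.8×1 + 397×1.4 = 1457.4 N·m.
So T = 1457.4 / (0.8846 × 2) = 823.78 N.
ΣF_x = 0: H_x = T cos 62.2° = 384.2 N.

H_x ≈ 384 N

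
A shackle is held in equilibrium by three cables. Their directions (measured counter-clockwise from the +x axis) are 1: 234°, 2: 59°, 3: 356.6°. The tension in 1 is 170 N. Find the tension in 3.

T_3 ≈ 16.7 N

Resolve: ΣF_x = 170 cos 234° + T_2 cos 59° + T_3 cos 356.6° = 0.
        ΣF_y = 170 sin 234° + T_2 sin 59° + T_3 sin 356.6° = 0.
The known terms sum to (-99.92, -137.5) N, so 0.5150 T_2 + 0.9982 T_3 = 99.92 and 0.8572 T_2 − 0.0593 T_3 = 137.5.
Solving simultaneously: T_2 = 161.6 N, T_3 = 16.72 N.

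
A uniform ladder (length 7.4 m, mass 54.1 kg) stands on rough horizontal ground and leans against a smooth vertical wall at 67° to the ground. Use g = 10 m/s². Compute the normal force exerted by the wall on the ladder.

N_wall ≈ 115 N

Torques about the foot: N_wall · 7.4 sin 67° = 54.1×10×3.7 cos 67° → N_wall = 114.82 N.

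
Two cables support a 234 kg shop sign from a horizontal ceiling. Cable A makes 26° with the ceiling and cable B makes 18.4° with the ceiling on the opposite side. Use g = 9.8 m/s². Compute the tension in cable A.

T_A ≈ 3110 N

Weight W = 234 × 9.8 = 2293 N acts straight down.
Horizontal: T_A cos 26° = T_B cos 18.4°  →  T_B = 0.9472 T_A.
Vertical: T_A sin 26° + T_B sin 18.4° = 2293.
Substituting the horizontal relation into the vertical equation gives 0.7374 T_A = 2293, so T_A = 3110 N.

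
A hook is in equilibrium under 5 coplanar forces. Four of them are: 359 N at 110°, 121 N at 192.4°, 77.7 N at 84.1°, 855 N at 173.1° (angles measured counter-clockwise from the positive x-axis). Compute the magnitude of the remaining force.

Sum the known components: ΣF_x = -1082 N, ΣF_y = 491.4 N.
For equilibrium the remaining force must supply (−ΣF_x, −ΣF_y) = (1082, -491.4) N.
Magnitude = √((1082)² + (-491.4)²) = 1188 N; direction = atan2(-491.4, 1082) = 335.6°.

F ≈ 1190 N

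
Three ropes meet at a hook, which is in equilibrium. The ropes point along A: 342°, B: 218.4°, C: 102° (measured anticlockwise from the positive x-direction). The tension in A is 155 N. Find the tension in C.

Resolve: ΣF_x = 155 cos 342° + T_B cos 218.4° + T_C cos 102° = 0.
        ΣF_y = 155 sin 342° + T_B sin 218.4° + T_C sin 102° = 0.
The known terms sum to (147.4, -47.9) N, so -0.7837 T_B − 0.2079 T_C = -147.4 and -0.6211 T_B + 0.9781 T_C = 47.9.
Solving simultaneously: T_B = 149.9 N, T_C = 144.1 N.

T_C ≈ 144 N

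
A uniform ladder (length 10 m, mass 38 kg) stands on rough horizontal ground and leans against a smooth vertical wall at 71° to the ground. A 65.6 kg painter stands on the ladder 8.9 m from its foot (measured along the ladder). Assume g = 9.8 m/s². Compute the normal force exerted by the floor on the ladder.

N_floor ≈ 1020 N

ΣF_y = 0: N_floor = 38×9.8 + 65.6×9.8 = 1015.3 N.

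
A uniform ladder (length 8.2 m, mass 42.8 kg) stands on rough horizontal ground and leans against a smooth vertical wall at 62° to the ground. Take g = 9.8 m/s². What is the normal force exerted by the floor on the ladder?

ΣF_y = 0: N_floor = 42.8×9.8 = 419.44 N.

N_floor ≈ 419 N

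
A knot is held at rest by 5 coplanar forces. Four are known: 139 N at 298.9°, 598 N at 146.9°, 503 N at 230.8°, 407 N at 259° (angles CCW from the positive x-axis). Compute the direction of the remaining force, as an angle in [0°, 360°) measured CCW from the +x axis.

Sum the known components: ΣF_x = -829.3 N, ΣF_y = -584.4 N.
For equilibrium the remaining force must supply (−ΣF_x, −ΣF_y) = (829.3, 584.4) N.
Magnitude = √((829.3)² + (584.4)²) = 1015 N; direction = atan2(584.4, 829.3) = 35.2°.

θ ≈ 35.2°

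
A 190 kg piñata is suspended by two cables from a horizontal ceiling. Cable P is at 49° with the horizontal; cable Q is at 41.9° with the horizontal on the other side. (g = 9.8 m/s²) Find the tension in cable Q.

Weight W = 190 × 9.8 = 1862 N acts straight down.
Horizontal: T_P cos 49° = T_Q cos 41.9°  →  T_P = 1.135 T_Q.
Vertical: T_P sin 49° + T_Q sin 41.9° = 1862.
Substituting the horizontal relation into the vertical equation gives 1.524 T_Q = 1862, so T_Q = 1222 N.

T_Q ≈ 1220 N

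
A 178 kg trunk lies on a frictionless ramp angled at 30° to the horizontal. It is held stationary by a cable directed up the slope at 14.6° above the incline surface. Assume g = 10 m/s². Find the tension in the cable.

T ≈ 920 N

Take axes along and perpendicular to the incline. Weight components: W sin 30° = 890 N down-slope, W cos 30° = 1542 N into the surface.
Along incline: T cos 14.6° = W sin 30° → T = 919.7 N.
Perpendicular: N = W cos 30° − T sin 14.6° = 1310 N.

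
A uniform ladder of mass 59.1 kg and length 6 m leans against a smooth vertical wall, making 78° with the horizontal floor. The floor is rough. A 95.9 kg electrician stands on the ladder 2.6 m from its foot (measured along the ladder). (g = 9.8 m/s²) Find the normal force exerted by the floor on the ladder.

ΣF_y = 0: N_floor = 59.1×9.8 + 95.9×9.8 = 1519 N.

N_floor ≈ 1520 N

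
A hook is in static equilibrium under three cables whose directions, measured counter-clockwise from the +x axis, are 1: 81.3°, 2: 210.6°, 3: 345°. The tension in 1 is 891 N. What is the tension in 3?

Resolve: ΣF_x = 891 cos 81.3° + T_2 cos 210.6° + T_3 cos 345° = 0.
        ΣF_y = 891 sin 81.3° + T_2 sin 210.6° + T_3 sin 345° = 0.
The known terms sum to (134.8, 880.7) N, so -0.8607 T_2 + 0.9659 T_3 = -134.8 and -0.5090 T_2 − 0.2588 T_3 = -880.7.
Solving simultaneously: T_2 = 1240 N, T_3 = 965 N.

T_3 ≈ 965 N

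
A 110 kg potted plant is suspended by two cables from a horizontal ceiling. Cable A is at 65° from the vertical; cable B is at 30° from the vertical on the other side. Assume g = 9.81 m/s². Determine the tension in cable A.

Angles from the horizontal: cable A is 90° − 65° = 25°, cable B is 90° − 30° = 60°.
Weight W = 110 × 9.81 = 1079 N acts straight down.
Horizontal: T_A cos 25° = T_B cos 60°  →  T_B = 1.813 T_A.
Vertical: T_A sin 25° + T_B sin 60° = 1079.
Substituting the horizontal relation into the vertical equation gives 1.992 T_A = 1079, so T_A = 541.6 N.

T_A ≈ 542 N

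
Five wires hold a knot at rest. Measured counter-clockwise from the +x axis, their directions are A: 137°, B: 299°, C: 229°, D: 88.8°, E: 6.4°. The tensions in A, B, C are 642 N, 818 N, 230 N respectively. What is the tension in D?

T_D ≈ 427 N

Resolve: ΣF_x = 642 cos 137° + 818 cos 299° + 230 cos 229° + T_D cos 88.8° + T_E cos 6.4° = 0.
        ΣF_y = 642 sin 137° + 818 sin 299° + 230 sin 229° + T_D sin 88.8° + T_E sin 6.4° = 0.
The known terms sum to (-223.8, -451.2) N, so 0.0209 T_D + 0.9938 T_E = 223.8 and 0.9998 T_D + 0.1115 T_E = 451.2.
Solving simultaneously: T_D = 427.2 N, T_E = 216.3 N.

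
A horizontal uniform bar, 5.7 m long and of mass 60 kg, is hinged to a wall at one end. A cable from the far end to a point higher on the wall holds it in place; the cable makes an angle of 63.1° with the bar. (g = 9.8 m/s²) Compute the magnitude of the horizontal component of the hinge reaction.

H_x ≈ 149 N

Take torques about the hinge: T sin 63.1° · 5.7 = 60×9.8×2.85 = 1675.8 N·m.
So T = 1675.8 / (0.8918 × 5.7) = 329.67 N.
ΣF_x = 0: H_x = T cos 63.1° = 149.15 N.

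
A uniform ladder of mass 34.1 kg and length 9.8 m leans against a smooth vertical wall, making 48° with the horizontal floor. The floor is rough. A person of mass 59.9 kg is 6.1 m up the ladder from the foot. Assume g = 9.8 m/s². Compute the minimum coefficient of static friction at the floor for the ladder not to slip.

μ_min ≈ 0.520

ΣF_y = 0: N_floor = 34.1×9.8 + 59.9×9.8 = 921.2 N.
Torques about the foot: N_wall · 9.8 sin 48° = 34.1×9.8×4.9 cos 48° + 59.9×9.8×6.1 cos 48° → N_wall = 479.45 N.
ΣF_x = 0: f_floor = N_wall = 479.45 N.
μ_min = f_floor / N_floor = 479.45 / 921.2 = 0.5205.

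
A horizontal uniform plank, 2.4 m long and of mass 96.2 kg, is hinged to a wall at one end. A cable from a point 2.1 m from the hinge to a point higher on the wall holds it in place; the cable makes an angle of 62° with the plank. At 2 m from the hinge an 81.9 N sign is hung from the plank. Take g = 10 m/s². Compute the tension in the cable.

T ≈ 711 N

Take torques about the hinge: T sin 62° · 2.1 = 96.2×10×1.2 + 81.9×2 = 1318.2 N·m.
So T = 1318.2 / (0.8829 × 2.1) = 710.93 N.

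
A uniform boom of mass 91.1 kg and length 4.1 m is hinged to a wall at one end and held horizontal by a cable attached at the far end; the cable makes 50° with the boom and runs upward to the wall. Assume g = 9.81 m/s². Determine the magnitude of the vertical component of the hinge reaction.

|H_y| ≈ 447 N

Take torques about the hinge: T sin 50° · 4.1 = 91.1×9.81×2.05 = 1832.1 N·m.
So T = 1832.1 / (0.7660 × 4.1) = 583.32 N.
ΣF_y = 0: H_y = (91.1×9.81) − T sin 50° = 893.69 − 446.85 = 446.85 N.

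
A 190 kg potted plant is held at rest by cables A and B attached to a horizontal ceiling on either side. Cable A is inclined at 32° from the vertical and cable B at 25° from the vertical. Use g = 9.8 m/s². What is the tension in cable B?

Angles from the horizontal: cable A is 90° − 32° = 58°, cable B is 90° − 25° = 65°.
Weight W = 190 × 9.8 = 1862 N acts straight down.
Horizontal: T_A cos 58° = T_B cos 65°  →  T_A = 0.7975 T_B.
Vertical: T_A sin 58° + T_B sin 65° = 1862.
Substituting the horizontal relation into the vertical equation gives 1.583 T_B = 1862, so T_B = 1177 N.

T_B ≈ 1180 N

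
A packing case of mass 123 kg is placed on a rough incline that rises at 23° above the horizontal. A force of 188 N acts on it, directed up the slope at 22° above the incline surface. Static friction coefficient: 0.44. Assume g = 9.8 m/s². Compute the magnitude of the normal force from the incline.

N ≈ 1040 N

Axes along / perpendicular to the incline. W sin 23° = 471 N down-slope; W cos 23° = 1110 N into the surface.
Perpendicular: N = W cos 23° − P sin 22° = 1110 − 70.43 = 1039 N.
Along incline: P cos 22° + f = W sin 23° (friction acts up-slope) → f = 471 − 174.3 = 296.7 N.
|f| = 296.7 N ≤ μN = 457.2 N, so the packing case is indeed static.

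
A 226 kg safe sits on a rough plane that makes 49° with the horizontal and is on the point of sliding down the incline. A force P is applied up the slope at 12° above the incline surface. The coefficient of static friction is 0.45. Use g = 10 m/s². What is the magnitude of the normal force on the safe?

N ≈ 1240 N

On the verge of sliding down the incline, friction equals μN and acts up the slope.
Perpendicular: N + P sin 12° = W cos 49° = 1483 N.
Along incline: P cos 12° + μN = W sin 49° with W sin 49° = 1706 N.
Solving the pair for P and N: P = 1174 N, N = 1239 N (and f = μN = 557.4 N).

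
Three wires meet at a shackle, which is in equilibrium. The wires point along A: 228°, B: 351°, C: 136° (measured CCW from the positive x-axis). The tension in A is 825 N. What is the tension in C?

Resolve: ΣF_x = 825 cos 228° + T_B cos 351° + T_C cos 136° = 0.
        ΣF_y = 825 sin 228° + T_B sin 351° + T_C sin 136° = 0.
The known terms sum to (-552, -613.1) N, so 0.9877 T_B − 0.7193 T_C = 552 and -0.1564 T_B + 0.6947 T_C = 613.1.
Solving simultaneously: T_B = 1437 N, T_C = 1206 N.

T_C ≈ 1210 N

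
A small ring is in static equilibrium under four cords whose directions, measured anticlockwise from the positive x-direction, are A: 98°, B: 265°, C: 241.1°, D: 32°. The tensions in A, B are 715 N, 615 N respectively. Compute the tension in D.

Resolve: ΣF_x = 715 cos 98° + 615 cos 265° + T_C cos 241.1° + T_D cos 32° = 0.
        ΣF_y = 715 sin 98° + 615 sin 265° + T_C sin 241.1° + T_D sin 32° = 0.
The known terms sum to (-153.1, 95.38) N, so -0.4833 T_C + 0.8480 T_D = 153.1 and -0.8755 T_C + 0.5299 T_D = -95.38.
Solving simultaneously: T_C = 333.2 N, T_D = 370.4 N.

T_D ≈ 370 N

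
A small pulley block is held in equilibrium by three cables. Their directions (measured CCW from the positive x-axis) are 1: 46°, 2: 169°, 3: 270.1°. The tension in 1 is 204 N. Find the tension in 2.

T_2 ≈ 145 N

Resolve: ΣF_x = 204 cos 46° + T_2 cos 169° + T_3 cos 270.1° = 0.
        ΣF_y = 204 sin 46° + T_2 sin 169° + T_3 sin 270.1° = 0.
The known terms sum to (141.7, 146.7) N, so -0.9816 T_2 + 0.0017 T_3 = -141.7 and 0.1908 T_2 − 1.0000 T_3 = -146.7.
Solving simultaneously: T_2 = 144.7 N, T_3 = 174.4 N.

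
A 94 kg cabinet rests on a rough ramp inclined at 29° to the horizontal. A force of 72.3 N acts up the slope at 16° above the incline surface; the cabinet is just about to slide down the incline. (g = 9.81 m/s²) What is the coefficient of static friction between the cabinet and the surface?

μ ≈ 0.480

On the verge of sliding down the incline, friction is at its maximum μN and acts up the slope.
Perpendicular to incline: N = W cos 29° − P sin 16° = 806.5 − 19.93 = 786.6 N.
Along incline: P cos 16° + μN = W sin 29° → μ = (W sin 29° − P cos 16°) / N = 0.48.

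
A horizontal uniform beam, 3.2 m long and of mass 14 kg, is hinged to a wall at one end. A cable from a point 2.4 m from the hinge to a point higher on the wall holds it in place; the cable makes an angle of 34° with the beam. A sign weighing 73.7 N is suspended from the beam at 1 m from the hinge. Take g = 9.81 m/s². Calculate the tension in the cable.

Take torques about the hinge: T sin 34° · 2.4 = 14×9.81×1.6 + 73.7×1 = 293.44 N·m.
So T = 293.44 / (0.5592 × 2.4) = 218.65 N.

T ≈ 219 N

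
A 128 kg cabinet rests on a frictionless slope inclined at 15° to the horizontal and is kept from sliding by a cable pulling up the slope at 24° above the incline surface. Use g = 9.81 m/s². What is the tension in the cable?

Take axes along and perpendicular to the incline. Weight components: W sin 15° = 325 N down-slope, W cos 15° = 1213 N into the surface.
Along incline: T cos 24° = W sin 15° → T = 355.8 N.
Perpendicular: N = W cos 15° − T sin 24° = 1068 N.

T ≈ 356 N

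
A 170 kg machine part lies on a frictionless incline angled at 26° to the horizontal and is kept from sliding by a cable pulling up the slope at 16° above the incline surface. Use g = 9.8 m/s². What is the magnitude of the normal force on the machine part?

N ≈ 1290 N

Take axes along and perpendicular to the incline. Weight components: W sin 26° = 730.3 N down-slope, W cos 26° = 1497 N into the surface.
Along incline: T cos 16° = W sin 26° → T = 759.8 N.
Perpendicular: N = W cos 26° − T sin 16° = 1288 N.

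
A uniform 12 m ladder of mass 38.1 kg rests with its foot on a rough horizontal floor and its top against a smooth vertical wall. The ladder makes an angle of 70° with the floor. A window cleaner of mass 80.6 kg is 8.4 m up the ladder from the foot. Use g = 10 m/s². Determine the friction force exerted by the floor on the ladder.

f ≈ 275 N

Torques about the foot: N_wall · 12 sin 70° = 38.1×10×6 cos 70° + 80.6×10×8.4 cos 70° → N_wall = 274.69 N.
ΣF_x = 0: f_floor = N_wall = 274.69 N.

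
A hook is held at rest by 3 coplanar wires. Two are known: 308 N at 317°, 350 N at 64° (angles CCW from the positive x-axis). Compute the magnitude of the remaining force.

Sum the known components: ΣF_x = 378.7 N, ΣF_y = 104.5 N.
For equilibrium the remaining force must supply (−ΣF_x, −ΣF_y) = (-378.7, -104.5) N.
Magnitude = √((-378.7)² + (-104.5)²) = 392.8 N; direction = atan2(-104.5, -378.7) = 195.4°.

F ≈ 393 N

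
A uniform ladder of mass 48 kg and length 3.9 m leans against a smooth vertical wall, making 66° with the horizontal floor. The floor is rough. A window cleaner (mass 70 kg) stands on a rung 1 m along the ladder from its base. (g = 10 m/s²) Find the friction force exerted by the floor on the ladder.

f ≈ 187 N

Torques about the foot: N_wall · 3.9 sin 66° = 48×10×1.95 cos 66° + 70×10×1 cos 66° → N_wall = 186.77 N.
ΣF_x = 0: f_floor = N_wall = 186.77 N.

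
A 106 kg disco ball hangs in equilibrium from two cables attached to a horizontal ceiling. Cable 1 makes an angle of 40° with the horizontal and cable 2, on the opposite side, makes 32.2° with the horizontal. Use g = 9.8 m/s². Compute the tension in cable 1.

T_1 ≈ 923 N

Weight W = 106 × 9.8 = 1039 N acts straight down.
Horizontal: T_1 cos 40° = T_2 cos 32.2°  →  T_2 = 0.9053 T_1.
Vertical: T_1 sin 40° + T_2 sin 32.2° = 1039.
Substituting the horizontal relation into the vertical equation gives 1.125 T_1 = 1039, so T_1 = 923.2 N.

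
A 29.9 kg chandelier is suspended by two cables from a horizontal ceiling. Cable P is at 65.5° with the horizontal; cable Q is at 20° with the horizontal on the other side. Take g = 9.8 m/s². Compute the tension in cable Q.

Weight W = 29.9 × 9.8 = 293 N acts straight down.
Horizontal: T_P cos 65.5° = T_Q cos 20°  →  T_P = 2.266 T_Q.
Vertical: T_P sin 65.5° + T_Q sin 20° = 293.
Substituting the horizontal relation into the vertical equation gives 2.404 T_Q = 293, so T_Q = 121.9 N.

T_Q ≈ 122 N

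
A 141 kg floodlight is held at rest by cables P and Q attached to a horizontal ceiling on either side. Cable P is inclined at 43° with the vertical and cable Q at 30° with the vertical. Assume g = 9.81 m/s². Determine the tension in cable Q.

T_Q ≈ 986 N

Angles from the horizontal: cable P is 90° − 43° = 47°, cable Q is 90° − 30° = 60°.
Weight W = 141 × 9.81 = 1383 N acts straight down.
Horizontal: T_P cos 47° = T_Q cos 60°  →  T_P = 0.7331 T_Q.
Vertical: T_P sin 47° + T_Q sin 60° = 1383.
Substituting the horizontal relation into the vertical equation gives 1.402 T_Q = 1383, so T_Q = 986.5 N.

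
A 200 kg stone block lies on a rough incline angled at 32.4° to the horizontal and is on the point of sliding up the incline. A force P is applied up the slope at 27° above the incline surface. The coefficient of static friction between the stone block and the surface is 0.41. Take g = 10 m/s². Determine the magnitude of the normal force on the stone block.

On the verge of sliding up the incline, friction equals μN and acts down the slope.
Perpendicular: N + P sin 27° = W cos 32.4° = 1689 N.
Along incline: P cos 27° = W sin 32.4° + μN  with W sin 32.4° = 1072 N.
Solving the pair for P and N: P = 1638 N, N = 945.2 N (and f = μN = 387.5 N).

N ≈ 945 N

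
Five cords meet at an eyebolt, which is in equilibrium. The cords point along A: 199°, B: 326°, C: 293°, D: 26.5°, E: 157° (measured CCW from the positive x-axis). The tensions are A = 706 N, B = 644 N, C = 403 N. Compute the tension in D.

Resolve: ΣF_x = 706 cos 199° + 644 cos 326° + 403 cos 293° + T_D cos 26.5° + T_E cos 157° = 0.
        ΣF_y = 706 sin 199° + 644 sin 326° + 403 sin 293° + T_D sin 26.5° + T_E sin 157° = 0.
The known terms sum to (23.83, -960.9) N, so 0.8949 T_D − 0.9205 T_E = -23.83 and 0.4462 T_D + 0.3907 T_E = 960.9.
Solving simultaneously: T_D = 1151 N, T_E = 1145 N.

T_D ≈ 1150 N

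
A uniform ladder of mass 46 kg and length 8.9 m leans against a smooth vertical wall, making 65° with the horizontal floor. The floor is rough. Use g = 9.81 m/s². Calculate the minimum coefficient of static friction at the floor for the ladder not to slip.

ΣF_y = 0: N_floor = 46×9.81 = 451.26 N.
Torques about the foot: N_wall · 8.9 sin 65° = 46×9.81×4.45 cos 65° → N_wall = 105.21 N.
ΣF_x = 0: f_floor = N_wall = 105.21 N.
μ_min = f_floor / N_floor = 105.21 / 451.26 = 0.2332.

μ_min ≈ 0.233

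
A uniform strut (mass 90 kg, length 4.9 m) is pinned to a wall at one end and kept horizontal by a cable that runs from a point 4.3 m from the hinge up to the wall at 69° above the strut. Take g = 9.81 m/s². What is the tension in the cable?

T ≈ 539 N

Take torques about the hinge: T sin 69° · 4.3 = 90×9.81×2.45 = 2163.1 N·m.
So T = 2163.1 / (0.9336 × 4.3) = 538.84 N.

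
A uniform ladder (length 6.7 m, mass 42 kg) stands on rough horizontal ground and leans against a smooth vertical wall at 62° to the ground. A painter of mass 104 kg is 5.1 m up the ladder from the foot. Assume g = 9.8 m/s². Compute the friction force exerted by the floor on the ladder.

Torques about the foot: N_wall · 6.7 sin 62° = 42×9.8×3.35 cos 62° + 104×9.8×5.1 cos 62° → N_wall = 521.93 N.
ΣF_x = 0: f_floor = N_wall = 521.93 N.

f ≈ 522 N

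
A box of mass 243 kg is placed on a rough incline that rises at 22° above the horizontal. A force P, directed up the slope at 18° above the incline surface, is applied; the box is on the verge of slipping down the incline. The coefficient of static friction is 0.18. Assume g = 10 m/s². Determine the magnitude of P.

On the verge of sliding down the incline, friction equals μN and acts up the slope.
Perpendicular: N + P sin 18° = W cos 22° = 2253 N.
Along incline: P cos 18° + μN = W sin 22° with W sin 22° = 910.3 N.
Solving the pair for P and N: P = 563.7 N, N = 2079 N (and f = μN = 374.2 N).

P ≈ 564 N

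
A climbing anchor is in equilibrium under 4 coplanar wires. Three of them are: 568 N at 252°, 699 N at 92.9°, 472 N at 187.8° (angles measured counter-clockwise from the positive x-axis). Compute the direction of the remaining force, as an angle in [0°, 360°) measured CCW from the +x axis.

θ ≈ 352°

Sum the known components: ΣF_x = -678.5 N, ΣF_y = 93.85 N.
For equilibrium the remaining force must supply (−ΣF_x, −ΣF_y) = (678.5, -93.85) N.
Magnitude = √((678.5)² + (-93.85)²) = 685 N; direction = atan2(-93.85, 678.5) = 352.1°.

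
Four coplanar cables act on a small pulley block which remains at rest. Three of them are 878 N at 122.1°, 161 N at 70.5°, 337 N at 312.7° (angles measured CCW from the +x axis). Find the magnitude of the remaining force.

F ≈ 674 N

Sum the known components: ΣF_x = -184.3 N, ΣF_y = 647.9 N.
For equilibrium the remaining force must supply (−ΣF_x, −ΣF_y) = (184.3, -647.9) N.
Magnitude = √((184.3)² + (-647.9)²) = 673.6 N; direction = atan2(-647.9, 184.3) = 285.9°.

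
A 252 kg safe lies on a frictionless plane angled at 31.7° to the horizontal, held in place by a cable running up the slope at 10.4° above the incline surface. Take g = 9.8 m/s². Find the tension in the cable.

Take axes along and perpendicular to the incline. Weight components: W sin 31.7° = 1298 N down-slope, W cos 31.7° = 2101 N into the surface.
Along incline: T cos 10.4° = W sin 31.7° → T = 1319 N.
Perpendicular: N = W cos 31.7° − T sin 10.4° = 1863 N.

T ≈ 1320 N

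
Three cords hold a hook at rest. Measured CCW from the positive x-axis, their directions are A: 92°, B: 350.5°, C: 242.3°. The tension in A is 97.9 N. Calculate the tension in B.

Resolve: ΣF_x = 97.9 cos 92° + T_B cos 350.5° + T_C cos 242.3° = 0.
        ΣF_y = 97.9 sin 92° + T_B sin 350.5° + T_C sin 242.3° = 0.
The known terms sum to (-3.417, 97.84) N, so 0.9863 T_B − 0.4648 T_C = 3.417 and -0.1650 T_B − 0.8854 T_C = -97.84.
Solving simultaneously: T_B = 51.06 N, T_C = 101 N.

T_B ≈ 51.1 N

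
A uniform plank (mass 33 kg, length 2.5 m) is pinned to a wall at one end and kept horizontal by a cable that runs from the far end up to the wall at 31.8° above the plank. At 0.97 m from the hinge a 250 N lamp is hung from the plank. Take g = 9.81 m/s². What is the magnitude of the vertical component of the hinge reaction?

|H_y| ≈ 315 N

Take torques about the hinge: T sin 31.8° · 2.5 = 33×9.81×1.25 + 250×0.97 = 647.16 N·m.
So T = 647.16 / (0.5270 × 2.5) = 491.25 N.
ΣF_y = 0: H_y = (33×9.81 + 250) − T sin 31.8° = 573.73 − 258.87 = 314.87 N.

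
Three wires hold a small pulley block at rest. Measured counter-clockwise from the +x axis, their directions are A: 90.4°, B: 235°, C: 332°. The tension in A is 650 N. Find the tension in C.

T_C ≈ 379 N

Resolve: ΣF_x = 650 cos 90.4° + T_B cos 235° + T_C cos 332° = 0.
        ΣF_y = 650 sin 90.4° + T_B sin 235° + T_C sin 332° = 0.
The known terms sum to (-4.538, 650) N, so -0.5736 T_B + 0.8829 T_C = 4.538 and -0.8192 T_B − 0.4695 T_C = -650.
Solving simultaneously: T_B = 576.1 N, T_C = 379.4 N.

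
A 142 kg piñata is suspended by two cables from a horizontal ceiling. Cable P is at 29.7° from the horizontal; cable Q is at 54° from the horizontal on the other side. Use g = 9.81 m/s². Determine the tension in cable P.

T_P ≈ 824 N

Weight W = 142 × 9.81 = 1393 N acts straight down.
Horizontal: T_P cos 29.7° = T_Q cos 54°  →  T_Q = 1.478 T_P.
Vertical: T_P sin 29.7° + T_Q sin 54° = 1393.
Substituting the horizontal relation into the vertical equation gives 1.691 T_P = 1393, so T_P = 823.8 N.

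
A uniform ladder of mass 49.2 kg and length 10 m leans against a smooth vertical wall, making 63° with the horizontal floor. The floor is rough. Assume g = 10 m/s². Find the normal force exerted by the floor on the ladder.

ΣF_y = 0: N_floor = 49.2×10 = 492 N.

N_floor ≈ 492 N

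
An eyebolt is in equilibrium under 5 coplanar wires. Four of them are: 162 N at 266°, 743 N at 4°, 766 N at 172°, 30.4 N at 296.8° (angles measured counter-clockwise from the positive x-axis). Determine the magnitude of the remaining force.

F ≈ 33.8 N

Sum the known components: ΣF_x = -14.95 N, ΣF_y = -30.3 N.
For equilibrium the remaining force must supply (−ΣF_x, −ΣF_y) = (14.95, 30.3) N.
Magnitude = √((14.95)² + (30.3)²) = 33.79 N; direction = atan2(30.3, 14.95) = 63.7°.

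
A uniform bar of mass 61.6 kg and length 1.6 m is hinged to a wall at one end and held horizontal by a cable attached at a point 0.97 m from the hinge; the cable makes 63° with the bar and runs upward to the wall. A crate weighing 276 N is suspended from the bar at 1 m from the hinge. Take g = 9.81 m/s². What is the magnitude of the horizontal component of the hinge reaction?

Take torques about the hinge: T sin 63° · 0.97 = 61.6×9.81×0.8 + 276×1 = 759.44 N·m.
So T = 759.44 / (0.8910 × 0.97) = 878.7 N.
ΣF_x = 0: H_x = T cos 63° = 398.92 N.

H_x ≈ 399 N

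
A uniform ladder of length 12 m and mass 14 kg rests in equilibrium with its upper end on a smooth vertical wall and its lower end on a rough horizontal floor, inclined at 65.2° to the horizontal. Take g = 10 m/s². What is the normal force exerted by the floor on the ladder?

ΣF_y = 0: N_floor = 14×10 = 140 N.

N_floor ≈ 140 N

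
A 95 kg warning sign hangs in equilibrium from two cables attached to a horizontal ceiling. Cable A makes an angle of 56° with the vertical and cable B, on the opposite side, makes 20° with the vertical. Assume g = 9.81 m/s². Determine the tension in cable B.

Angles from the horizontal: cable A is 90° − 56° = 34°, cable B is 90° − 20° = 70°.
Weight W = 95 × 9.81 = 932 N acts straight down.
Horizontal: T_A cos 34° = T_B cos 70°  →  T_A = 0.4126 T_B.
Vertical: T_A sin 34° + T_B sin 70° = 932.
Substituting the horizontal relation into the vertical equation gives 1.17 T_B = 932, so T_B = 796.3 N.

T_B ≈ 796 N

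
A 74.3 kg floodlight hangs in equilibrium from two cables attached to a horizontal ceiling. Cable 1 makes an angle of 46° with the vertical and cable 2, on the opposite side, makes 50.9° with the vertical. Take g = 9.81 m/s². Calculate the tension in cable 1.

Angles from the horizontal: cable 1 is 90° − 46° = 44°, cable 2 is 90° − 50.9° = 39.1°.
Weight W = 74.3 × 9.81 = 728.9 N acts straight down.
Horizontal: T_1 cos 44° = T_2 cos 39.1°  →  T_2 = 0.9269 T_1.
Vertical: T_1 sin 44° + T_2 sin 39.1° = 728.9.
Substituting the horizontal relation into the vertical equation gives 1.279 T_1 = 728.9, so T_1 = 569.8 N.

T_1 ≈ 570 N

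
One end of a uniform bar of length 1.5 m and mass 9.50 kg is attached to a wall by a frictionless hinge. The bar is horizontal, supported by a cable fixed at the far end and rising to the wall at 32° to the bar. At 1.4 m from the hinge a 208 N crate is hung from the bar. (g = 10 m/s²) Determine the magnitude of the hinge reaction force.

|H| ≈ 392 N

Take torques about the hinge: T sin 32° · 1.5 = 9.50×10×0.75 + 208×1.4 = 362.45 N·m.
So T = 362.45 / (0.5299 × 1.5) = 455.98 N.
ΣF_x = 0: H_x = T cos 32° = 386.69 N.
ΣF_y = 0: H_y = (9.50×10 + 208) − T sin 32° = 303 − 241.63 = 61.367 N.
|H| = √(H_x² + H_y²) = √((386.69)² + (61.367)²) = 391.53 N.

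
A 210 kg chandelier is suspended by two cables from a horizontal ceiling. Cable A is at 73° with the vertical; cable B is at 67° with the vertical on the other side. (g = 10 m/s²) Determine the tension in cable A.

T_A ≈ 3010 N

Angles from the horizontal: cable A is 90° − 73° = 17°, cable B is 90° − 67° = 23°.
Weight W = 210 × 10 = 2100 N acts straight down.
Horizontal: T_A cos 17° = T_B cos 23°  →  T_B = 1.039 T_A.
Vertical: T_A sin 17° + T_B sin 23° = 2100.
Substituting the horizontal relation into the vertical equation gives 0.6983 T_A = 2100, so T_A = 3007 N.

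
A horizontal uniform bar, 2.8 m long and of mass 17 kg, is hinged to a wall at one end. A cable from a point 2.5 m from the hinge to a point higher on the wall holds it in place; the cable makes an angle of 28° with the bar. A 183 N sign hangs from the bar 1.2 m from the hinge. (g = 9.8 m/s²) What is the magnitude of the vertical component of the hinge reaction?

Take torques about the hinge: T sin 28° · 2.5 = 17×9.8×1.4 + 183×1.2 = 452.84 N·m.
So T = 452.84 / (0.4695 × 2.5) = 385.83 N.
ΣF_y = 0: H_y = (17×9.8 + 183) − T sin 28° = 349.6 − 181.14 = 168.46 N.

|H_y| ≈ 168 N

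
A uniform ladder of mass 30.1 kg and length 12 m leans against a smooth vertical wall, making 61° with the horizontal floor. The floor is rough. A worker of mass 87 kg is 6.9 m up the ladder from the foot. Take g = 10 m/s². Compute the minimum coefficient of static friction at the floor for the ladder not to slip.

ΣF_y = 0: N_floor = 30.1×10 + 87×10 = 1171 N.
Torques about the foot: N_wall · 12 sin 61° = 30.1×10×6 cos 61° + 87×10×6.9 cos 61° → N_wall = 360.72 N.
ΣF_x = 0: f_floor = N_wall = 360.72 N.
μ_min = f_floor / N_floor = 360.72 / 1171 = 0.308.

μ_min ≈ 0.308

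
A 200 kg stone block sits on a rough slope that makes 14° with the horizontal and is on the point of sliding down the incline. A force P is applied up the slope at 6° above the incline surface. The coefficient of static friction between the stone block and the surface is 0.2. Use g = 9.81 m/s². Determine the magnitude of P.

On the verge of sliding down the incline, friction equals μN and acts up the slope.
Perpendicular: N + P sin 6° = W cos 14° = 1904 N.
Along incline: P cos 6° + μN = W sin 14° with W sin 14° = 474.7 N.
Solving the pair for P and N: P = 96.45 N, N = 1894 N (and f = μN = 378.7 N).

P ≈ 96.5 N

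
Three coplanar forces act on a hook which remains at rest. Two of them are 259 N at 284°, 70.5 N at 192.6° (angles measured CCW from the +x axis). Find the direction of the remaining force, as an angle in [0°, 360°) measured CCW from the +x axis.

Sum the known components: ΣF_x = -6.144 N, ΣF_y = -266.7 N.
For equilibrium the remaining force must supply (−ΣF_x, −ΣF_y) = (6.144, 266.7) N.
Magnitude = √((6.144)² + (266.7)²) = 266.8 N; direction = atan2(266.7, 6.144) = 88.7°.

θ ≈ 88.7°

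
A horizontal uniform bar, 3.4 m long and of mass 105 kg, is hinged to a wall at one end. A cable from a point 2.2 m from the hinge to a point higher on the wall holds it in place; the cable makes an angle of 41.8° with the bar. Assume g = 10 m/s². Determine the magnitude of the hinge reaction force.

Take torques about the hinge: T sin 41.8° · 2.2 = 105×10×1.7 = 1785 N·m.
So T = 1785 / (0.6665 × 2.2) = 1217.3 N.
ΣF_x = 0: H_x = T cos 41.8° = 907.46 N.
ΣF_y = 0: H_y = (105×10) − T sin 41.8° = 1050 − 811.36 = 238.64 N.
|H| = √(H_x² + H_y²) = √((907.46)² + (238.64)²) = 938.31 N.

|H| ≈ 938 N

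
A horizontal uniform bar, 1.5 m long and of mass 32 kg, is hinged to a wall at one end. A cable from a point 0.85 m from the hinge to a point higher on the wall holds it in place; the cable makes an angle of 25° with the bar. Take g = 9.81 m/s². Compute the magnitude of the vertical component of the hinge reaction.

Take torques about the hinge: T sin 25° · 0.85 = 32×9.81×0.75 = 235.44 N·m.
So T = 235.44 / (0.4226 × 0.85) = 655.41 N.
ΣF_y = 0: H_y = (32×9.81) − T sin 25° = 313.92 − 276.99 = 36.932 N.

|H_y| ≈ 36.9 N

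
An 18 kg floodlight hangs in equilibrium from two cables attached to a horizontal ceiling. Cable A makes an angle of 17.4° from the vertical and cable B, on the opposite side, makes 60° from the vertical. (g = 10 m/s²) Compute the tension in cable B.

T_B ≈ 55.2 N

Angles from the horizontal: cable A is 90° − 17.4° = 72.6°, cable B is 90° − 60° = 30°.
Weight W = 18 × 10 = 180 N acts straight down.
Horizontal: T_A cos 72.6° = T_B cos 30°  →  T_A = 2.896 T_B.
Vertical: T_A sin 72.6° + T_B sin 30° = 180.
Substituting the horizontal relation into the vertical equation gives 3.263 T_B = 180, so T_B = 55.16 N.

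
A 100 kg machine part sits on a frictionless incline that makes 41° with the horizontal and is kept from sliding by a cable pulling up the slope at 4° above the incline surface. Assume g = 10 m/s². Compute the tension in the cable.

Take axes along and perpendicular to the incline. Weight components: W sin 41° = 656.1 N down-slope, W cos 41° = 754.7 N into the surface.
Along incline: T cos 4° = W sin 41° → T = 657.7 N.
Perpendicular: N = W cos 41° − T sin 4° = 708.8 N.

T ≈ 658 N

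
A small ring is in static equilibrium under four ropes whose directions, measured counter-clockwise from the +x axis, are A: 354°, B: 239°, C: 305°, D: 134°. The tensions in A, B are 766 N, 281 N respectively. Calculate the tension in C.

Resolve: ΣF_x = 766 cos 354° + 281 cos 239° + T_C cos 305° + T_D cos 134° = 0.
        ΣF_y = 766 sin 354° + 281 sin 239° + T_C sin 305° + T_D sin 134° = 0.
The known terms sum to (617.1, -320.9) N, so 0.5736 T_C − 0.6947 T_D = -617.1 and -0.8192 T_C + 0.7193 T_D = 320.9.
Solving simultaneously: T_C = 1412 N, T_D = 2055 N.

T_C ≈ 1410 N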